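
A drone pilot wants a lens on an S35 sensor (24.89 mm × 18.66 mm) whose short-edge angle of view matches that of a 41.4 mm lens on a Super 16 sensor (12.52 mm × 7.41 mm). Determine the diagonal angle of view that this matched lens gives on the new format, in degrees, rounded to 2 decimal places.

16.97°

Equal short-edge AOV ⇒ f₂ = f₁ · 18.66/7.41 = 41.4 × 2.51822 ≈ 104.2543 mm.
Sensor diagonal = √(24.89² + 18.66²) = √967.7077 ≈ 31.1080 mm.
Diagonal AOV on the new format = 2·arctan(31.1080 / (2 × 104.2543)) = 2·arctan(0.14919) ≈ 16.9711°.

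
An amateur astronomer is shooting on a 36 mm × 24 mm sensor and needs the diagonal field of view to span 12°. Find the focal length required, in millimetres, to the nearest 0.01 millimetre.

205.83 mm

Sensor diagonal = √(36² + 24²) = √1872.0000 ≈ 43.2666 mm.
From α = 2·arctan(d/2f) we get f = d / (2·tan(α/2)).
With d = 43.2666 mm and α/2 = 6°, tan(α/2) ≈ 0.10510, so f ≈ 43.2666 / 0.21021 ≈ 205.8272 mm.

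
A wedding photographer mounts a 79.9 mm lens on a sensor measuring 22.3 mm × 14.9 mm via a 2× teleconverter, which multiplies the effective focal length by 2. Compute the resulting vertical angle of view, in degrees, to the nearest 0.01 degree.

5.34°

Effective focal length f = 79.9 × 2 = 159.8 mm.
α = 2·arctan(14.9 / (2 × 159.8)) = 2·arctan(0.04662) ≈ 5.3385°.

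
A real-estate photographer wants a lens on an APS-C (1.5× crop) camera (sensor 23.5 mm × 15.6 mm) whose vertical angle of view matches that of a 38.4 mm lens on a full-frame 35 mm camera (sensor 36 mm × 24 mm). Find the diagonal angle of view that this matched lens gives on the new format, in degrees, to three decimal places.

58.936°

Equal vertical AOV ⇒ f₂ = f₁ · 15.6/24 = 38.4 × 0.65000 ≈ 24.9600 mm.
Sensor diagonal = √(23.5² + 15.6²) = √795.6100 ≈ 28.2066 mm.
Diagonal AOV on the new format = 2·arctan(28.2066 / (2 × 24.9600)) = 2·arctan(0.56504) ≈ 58.9360°.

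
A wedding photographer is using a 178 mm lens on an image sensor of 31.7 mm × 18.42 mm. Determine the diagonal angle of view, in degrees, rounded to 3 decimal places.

11.760°

Sensor diagonal = √(31.7² + 18.42²) = √1344.1864 ≈ 36.6631 mm.
Angle of view α = 2·arctan(d/2f) with d = 36.6631 mm and f = 178 mm.
d/2f = 0.10299; arctan(0.10299) ≈ 5.8800°, so α ≈ 11.7599°.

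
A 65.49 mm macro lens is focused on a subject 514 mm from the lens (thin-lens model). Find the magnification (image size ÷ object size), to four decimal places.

0.1460×

Thin lens: 1/f = 1/dₒ + 1/dᵢ → 1/dᵢ = 1/65.49 − 1/514 = 0.0133240 mm⁻¹, so dᵢ ≈ 75.0526 mm.
Magnification m = dᵢ/dₒ = 75.0526/514 ≈ 0.14602.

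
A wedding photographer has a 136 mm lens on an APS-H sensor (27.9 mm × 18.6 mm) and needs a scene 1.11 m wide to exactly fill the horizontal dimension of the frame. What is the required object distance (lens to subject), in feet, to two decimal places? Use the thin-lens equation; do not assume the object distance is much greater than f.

W: 1.11 m = 1110 mm.
Magnification m = w/W = dᵢ/dₒ; combined with 1/f = 1/dₒ + 1/dᵢ this gives dₒ = f·(1 + W/w).
dₒ = 136 mm × (1 + 1110/27.9) = 136 × 40.7849 ≈ 5546.753 mm = 5546.753/304.8 ft = 18.198 ft.

18.20 ft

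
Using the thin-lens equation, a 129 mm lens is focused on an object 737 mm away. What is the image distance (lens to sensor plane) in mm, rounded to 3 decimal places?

1/dᵢ = 1/f − 1/dₒ = 1/129 − 1/737 = 0.0063951 mm⁻¹.
dᵢ = 1/0.0063951 ≈ 156.3701 mm.

156.370 mm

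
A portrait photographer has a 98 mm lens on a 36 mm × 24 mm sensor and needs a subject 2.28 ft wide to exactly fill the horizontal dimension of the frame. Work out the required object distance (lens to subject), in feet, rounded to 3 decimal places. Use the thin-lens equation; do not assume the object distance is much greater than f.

6.528 ft

W: 2.28 ft × 304.8 mm/ft = 694.94 mm.
Magnification m = w/W = dᵢ/dₒ; combined with 1/f = 1/dₒ + 1/dᵢ this gives dₒ = f·(1 + W/w).
dₒ = 98 mm × (1 + 694.944/36) = 98 × 20.3040 ≈ 1989.792 mm = 1989.792/304.8 ft = 6.52819 ft.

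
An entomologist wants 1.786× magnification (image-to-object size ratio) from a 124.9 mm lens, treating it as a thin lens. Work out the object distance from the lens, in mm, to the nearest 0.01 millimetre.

194.83 mm

With m = dᵢ/dₒ and 1/f = 1/dₒ + 1/dᵢ, substituting dᵢ = m·dₒ gives 1/f = (1 + 1/m)/dₒ, hence dₒ = f·(1 + 1/m).
dₒ = 124.9 × (1 + 1/1.786) = 124.9 × 1.55991 ≈ 194.833 mm.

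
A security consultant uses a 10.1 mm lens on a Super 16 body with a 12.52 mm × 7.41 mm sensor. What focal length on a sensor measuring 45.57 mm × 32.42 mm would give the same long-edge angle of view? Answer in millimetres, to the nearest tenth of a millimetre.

36.8 mm

Equal angle of view means equal width/f ratio, so f₂ = f₁ · (width₂/width₁) = 10.1 × 45.57/12.52.
f₂ = 10.1 × 3.63978 ≈ 36.762 mm.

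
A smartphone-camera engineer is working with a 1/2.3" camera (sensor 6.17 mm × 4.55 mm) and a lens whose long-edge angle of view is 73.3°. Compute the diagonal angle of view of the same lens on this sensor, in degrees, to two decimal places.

From the long-edge AOV: f = 6.17 / (2·tan(36.65°)) = 6.17 / 1.48804 ≈ 4.1464 mm.
Sensor diagonal = √(6.17² + 4.55²) = √58.7714 ≈ 7.6663 mm.
Diagonal AOV = 2·arctan(7.6663 / (2 × 4.1464)) = 2·arctan(0.92445) ≈ 85.5036°.

85.50°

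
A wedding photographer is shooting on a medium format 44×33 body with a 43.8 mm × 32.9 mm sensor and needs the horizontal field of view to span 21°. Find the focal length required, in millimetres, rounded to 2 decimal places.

From α = 2·arctan(w/2f) we get f = w / (2·tan(α/2)).
With w = 43.8 mm and α/2 = 10.5°, tan(α/2) ≈ 0.18534, so f ≈ 43.8 / 0.37068 ≈ 118.1618 mm.

118.16 mm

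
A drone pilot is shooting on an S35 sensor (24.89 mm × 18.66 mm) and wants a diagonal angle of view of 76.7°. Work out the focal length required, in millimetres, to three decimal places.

Sensor diagonal = √(24.89² + 18.66²) = √967.7077 ≈ 31.1080 mm.
From α = 2·arctan(d/2f) we get f = d / (2·tan(α/2)).
With d = 31.1080 mm and α/2 = 38.35°, tan(α/2) ≈ 0.79117, so f ≈ 31.1080 / 1.58234 ≈ 19.6595 mm.

19.659 mm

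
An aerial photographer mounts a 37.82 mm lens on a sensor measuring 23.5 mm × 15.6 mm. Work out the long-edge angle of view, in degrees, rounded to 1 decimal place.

34.5°

Angle of view α = 2·arctan(w/2f) with w = 23.5 mm and f = 37.82 mm.
w/2f = 0.31068; arctan(0.31068) ≈ 17.2591°, so α ≈ 34.5182°.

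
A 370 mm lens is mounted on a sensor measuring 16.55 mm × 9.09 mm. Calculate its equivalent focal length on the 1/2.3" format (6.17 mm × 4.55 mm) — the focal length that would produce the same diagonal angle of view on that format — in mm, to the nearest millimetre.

Sensor diagonal = √(16.55² + 9.09²) = √356.5306 ≈ 18.8820 mm.
Sensor diagonal = √(6.17² + 4.55²) = √58.7714 ≈ 7.6663 mm.
Equal angle of view means equal diagonal/f ratio, so f₂ = f₁ · (diagonal₂/diagonal₁) = 370 × 7.6663/18.8820.
f₂ = 370 × 0.40601 ≈ 150.223 mm.

150 mm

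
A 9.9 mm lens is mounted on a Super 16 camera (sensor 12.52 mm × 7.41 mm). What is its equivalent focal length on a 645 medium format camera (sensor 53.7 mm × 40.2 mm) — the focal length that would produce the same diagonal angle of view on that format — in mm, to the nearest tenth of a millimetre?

Sensor diagonal = √(12.52² + 7.41²) = √211.6585 ≈ 14.5485 mm.
Sensor diagonal = √(53.7² + 40.2²) = √4499.7300 ≈ 67.0800 mm.
Equal angle of view means equal diagonal/f ratio, so f₂ = f₁ · (diagonal₂/diagonal₁) = 9.9 × 67.0800/14.5485.
f₂ = 9.9 × 4.61079 ≈ 45.647 mm.

45.6 mm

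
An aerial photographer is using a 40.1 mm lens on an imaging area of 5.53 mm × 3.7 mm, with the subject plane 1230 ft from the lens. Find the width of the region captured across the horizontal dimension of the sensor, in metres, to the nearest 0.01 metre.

dₒ: 1230 ft × 304.8 mm/ft = 374903.99 mm.
Similar triangles through the lens centre give W/dₒ = w/dᵢ; with 1/f = 1/dₒ + 1/dᵢ this gives W = w·(dₒ − f)/f.
W = 5.53 mm × (374904 − 40.1) / 40.1 = 5.53 × 9348.2266 ≈ 51695.693 mm = 51.6957 m.

51.70 m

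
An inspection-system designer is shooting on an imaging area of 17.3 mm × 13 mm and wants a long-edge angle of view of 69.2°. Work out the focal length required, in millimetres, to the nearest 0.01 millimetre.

12.54 mm

From α = 2·arctan(w/2f) we get f = w / (2·tan(α/2)).
With w = 17.3 mm and α/2 = 34.6°, tan(α/2) ≈ 0.68985, so f ≈ 17.3 / 1.37971 ≈ 12.5389 mm.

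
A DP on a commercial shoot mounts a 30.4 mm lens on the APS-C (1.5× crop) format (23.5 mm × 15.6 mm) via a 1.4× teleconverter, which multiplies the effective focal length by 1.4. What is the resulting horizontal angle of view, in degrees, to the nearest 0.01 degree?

30.87°

Effective focal length f = 30.4 × 1.4 = 42.56 mm.
α = 2·arctan(23.5 / (2 × 42.56)) = 2·arctan(0.27608) ≈ 30.8676°.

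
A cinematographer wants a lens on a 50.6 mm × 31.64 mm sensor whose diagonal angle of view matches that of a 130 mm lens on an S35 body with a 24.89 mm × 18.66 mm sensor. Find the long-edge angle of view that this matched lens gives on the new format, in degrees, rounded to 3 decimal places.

Sensor diagonal = √(24.89² + 18.66²) = √967.7077 ≈ 31.1080 mm.
Sensor diagonal = √(50.6² + 31.64²) = √3561.4496 ≈ 59.6779 mm.
Equal diagonal AOV ⇒ f₂ = f₁ · 59.6779/31.1080 = 130 × 1.91841 ≈ 249.3932 mm.
Long-edge AOV on the new format = 2·arctan(50.6 / (2 × 249.3932)) = 2·arctan(0.10145) ≈ 11.5852°.

11.585°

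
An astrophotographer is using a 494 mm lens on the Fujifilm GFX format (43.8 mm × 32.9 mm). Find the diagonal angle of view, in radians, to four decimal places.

0.1108 rad

Sensor diagonal = √(43.8² + 32.9²) = √3000.8500 ≈ 54.7800 mm.
Angle of view α = 2·arctan(d/2f) with d = 54.7800 mm and f = 494 mm.
d/2f = 0.05545; arctan(0.05545) ≈ 0.0554 rad, so α ≈ 0.1108 rad.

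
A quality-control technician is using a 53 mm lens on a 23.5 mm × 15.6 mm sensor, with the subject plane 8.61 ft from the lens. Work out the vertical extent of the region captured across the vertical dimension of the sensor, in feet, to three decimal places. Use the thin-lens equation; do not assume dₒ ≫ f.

dₒ: 8.61 ft × 304.8 mm/ft = 2624.33 mm.
Similar triangles through the lens centre give W/dₒ = h/dᵢ; with 1/f = 1/dₒ + 1/dᵢ this gives W = h·(dₒ − f)/f.
W = 15.6 mm × (2624.33 − 53) / 53 = 15.6 × 48.5156 ≈ 756.844 mm = 756.844/304.8 ft = 2.48308 ft.

2.483 ft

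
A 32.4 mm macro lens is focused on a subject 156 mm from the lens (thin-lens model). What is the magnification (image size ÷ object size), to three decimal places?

Thin lens: 1/f = 1/dₒ + 1/dᵢ → 1/dᵢ = 1/32.4 − 1/156 = 0.0244539 mm⁻¹, so dᵢ ≈ 40.8932 mm.
Magnification m = dᵢ/dₒ = 40.8932/156 ≈ 0.26214.

0.262×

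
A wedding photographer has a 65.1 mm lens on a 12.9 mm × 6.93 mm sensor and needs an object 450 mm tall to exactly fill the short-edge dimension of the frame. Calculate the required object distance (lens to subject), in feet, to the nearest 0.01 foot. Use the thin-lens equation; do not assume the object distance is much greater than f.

Magnification m = h/W = dᵢ/dₒ; combined with 1/f = 1/dₒ + 1/dᵢ this gives dₒ = f·(1 + W/h).
dₒ = 65.1 mm × (1 + 450/6.93) = 65.1 × 65.9351 ≈ 4292.373 mm = 4292.373/304.8 ft = 14.0826 ft.

14.08 ft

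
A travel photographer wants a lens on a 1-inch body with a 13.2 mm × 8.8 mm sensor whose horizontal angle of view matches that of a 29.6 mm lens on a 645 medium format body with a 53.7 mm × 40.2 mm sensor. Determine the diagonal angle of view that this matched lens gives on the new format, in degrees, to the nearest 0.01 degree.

94.94°

Equal horizontal AOV ⇒ f₂ = f₁ · 13.2/53.7 = 29.6 × 0.24581 ≈ 7.2760 mm.
Sensor diagonal = √(13.2² + 8.8²) = √251.6800 ≈ 15.8644 mm.
Diagonal AOV on the new format = 2·arctan(15.8644 / (2 × 7.2760)) = 2·arctan(1.09019) ≈ 94.9416°.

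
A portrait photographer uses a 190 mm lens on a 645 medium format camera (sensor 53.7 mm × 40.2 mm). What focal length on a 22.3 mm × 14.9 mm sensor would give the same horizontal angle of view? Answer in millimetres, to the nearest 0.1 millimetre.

Equal angle of view means equal width/f ratio, so f₂ = f₁ · (width₂/width₁) = 190 × 22.3/53.7.
f₂ = 190 × 0.41527 ≈ 78.901 mm.

78.9 mm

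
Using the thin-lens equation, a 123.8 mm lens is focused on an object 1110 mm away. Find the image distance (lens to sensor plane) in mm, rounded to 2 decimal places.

139.34 mm

1/dᵢ = 1/f − 1/dₒ = 1/123.8 − 1/1110 = 0.0071766 mm⁻¹.
dᵢ = 1/0.0071766 ≈ 139.3409 mm.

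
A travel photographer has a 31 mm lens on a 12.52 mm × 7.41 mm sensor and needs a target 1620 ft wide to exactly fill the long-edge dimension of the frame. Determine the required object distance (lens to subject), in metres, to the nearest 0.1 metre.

W: 1620 ft × 304.8 mm/ft = 493775.98 mm.
Magnification m = w/W = dᵢ/dₒ; combined with 1/f = 1/dₒ + 1/dᵢ this gives dₒ = f·(1 + W/w).
dₒ = 31 mm × (1 + 493776/12.52) = 31 × 39439.9764 ≈ 1222639.268 mm = 1222.64 m.

1222.6 m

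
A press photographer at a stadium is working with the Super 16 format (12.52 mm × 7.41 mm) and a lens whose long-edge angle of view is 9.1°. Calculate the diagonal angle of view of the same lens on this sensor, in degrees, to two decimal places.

From the long-edge AOV: f = 12.52 / (2·tan(4.55°)) = 12.52 / 0.15916 ≈ 78.6631 mm.
Sensor diagonal = √(12.52² + 7.41²) = √211.6585 ≈ 14.5485 mm.
Diagonal AOV = 2·arctan(14.5485 / (2 × 78.6631)) = 2·arctan(0.09247) ≈ 10.5666°.

10.57°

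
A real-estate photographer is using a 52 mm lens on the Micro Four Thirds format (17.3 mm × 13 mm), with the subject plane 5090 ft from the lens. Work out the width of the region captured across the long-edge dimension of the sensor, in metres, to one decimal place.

516.1 m

dₒ: 5090 ft × 304.8 mm/ft = 1551431.95 mm.
Similar triangles through the lens centre give W/dₒ = w/dᵢ; with 1/f = 1/dₒ + 1/dᵢ this gives W = w·(dₒ − f)/f.
W = 17.3 mm × (1.55143e+06 − 52) / 52 = 17.3 × 29834.2298 ≈ 516132.176 mm = 516.132 m.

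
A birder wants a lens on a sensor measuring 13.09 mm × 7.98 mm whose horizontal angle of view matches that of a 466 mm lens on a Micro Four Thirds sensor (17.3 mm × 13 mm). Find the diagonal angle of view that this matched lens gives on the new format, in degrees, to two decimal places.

2.49°

Equal horizontal AOV ⇒ f₂ = f₁ · 13.09/17.3 = 466 × 0.75665 ≈ 352.5977 mm.
Sensor diagonal = √(13.09² + 7.98²) = √235.0285 ≈ 15.3306 mm.
Diagonal AOV on the new format = 2·arctan(15.3306 / (2 × 352.5977)) = 2·arctan(0.02174) ≈ 2.4908°.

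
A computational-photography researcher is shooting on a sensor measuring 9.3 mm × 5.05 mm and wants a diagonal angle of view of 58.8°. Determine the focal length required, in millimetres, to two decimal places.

Sensor diagonal = √(9.3² + 5.05²) = √111.9925 ≈ 10.5827 mm.
From α = 2·arctan(d/2f) we get f = d / (2·tan(α/2)).
With d = 10.5827 mm and α/2 = 29.4°, tan(α/2) ≈ 0.56347, so f ≈ 10.5827 / 1.12694 ≈ 9.3906 mm.

9.39 mm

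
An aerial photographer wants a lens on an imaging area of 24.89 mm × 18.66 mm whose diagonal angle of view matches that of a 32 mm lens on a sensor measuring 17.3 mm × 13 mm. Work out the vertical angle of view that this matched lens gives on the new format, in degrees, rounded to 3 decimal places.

22.931°

Sensor diagonal = √(17.3² + 13²) = √468.2900 ≈ 21.6400 mm.
Sensor diagonal = √(24.89² + 18.66²) = √967.7077 ≈ 31.1080 mm.
Equal diagonal AOV ⇒ f₂ = f₁ · 31.1080/21.6400 = 32 × 1.43752 ≈ 46.0007 mm.
Vertical AOV on the new format = 2·arctan(18.66 / (2 × 46.0007)) = 2·arctan(0.20282) ≈ 22.9307°.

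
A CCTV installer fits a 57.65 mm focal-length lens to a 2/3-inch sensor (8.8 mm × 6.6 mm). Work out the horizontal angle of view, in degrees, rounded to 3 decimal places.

8.729°

Angle of view α = 2·arctan(w/2f) with w = 8.8 mm and f = 57.65 mm.
w/2f = 0.07632; arctan(0.07632) ≈ 4.3645°, so α ≈ 8.7290°.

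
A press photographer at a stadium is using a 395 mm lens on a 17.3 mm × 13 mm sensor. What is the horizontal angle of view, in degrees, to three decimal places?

2.509°

Angle of view α = 2·arctan(w/2f) with w = 17.3 mm and f = 395 mm.
w/2f = 0.02190; arctan(0.02190) ≈ 1.2545°, so α ≈ 2.5090°.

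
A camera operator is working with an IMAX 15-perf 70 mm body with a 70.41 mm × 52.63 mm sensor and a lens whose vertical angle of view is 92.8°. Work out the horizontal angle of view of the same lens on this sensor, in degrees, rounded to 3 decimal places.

From the vertical AOV: f = 52.63 / (2·tan(46.4°)) = 52.63 / 2.10021 ≈ 25.0594 mm.
Horizontal AOV = 2·arctan(70.41 / (2 × 25.0594)) = 2·arctan(1.40486) ≈ 109.1124°.

109.112°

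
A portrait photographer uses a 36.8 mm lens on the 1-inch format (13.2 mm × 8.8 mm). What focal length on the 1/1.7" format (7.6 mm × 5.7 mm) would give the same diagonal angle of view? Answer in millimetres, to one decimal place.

22.0 mm

Sensor diagonal = √(13.2² + 8.8²) = √251.6800 ≈ 15.8644 mm.
Sensor diagonal = √(7.6² + 5.7²) = √90.2500 ≈ 9.5000 mm.
Equal angle of view means equal diagonal/f ratio, so f₂ = f₁ · (diagonal₂/diagonal₁) = 36.8 × 9.5000/15.8644.
f₂ = 36.8 × 0.59882 ≈ 22.037 mm.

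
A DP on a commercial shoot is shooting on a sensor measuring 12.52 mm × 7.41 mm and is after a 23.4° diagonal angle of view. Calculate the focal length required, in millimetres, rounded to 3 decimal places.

Sensor diagonal = √(12.52² + 7.41²) = √211.6585 ≈ 14.5485 mm.
From α = 2·arctan(d/2f) we get f = d / (2·tan(α/2)).
With d = 14.5485 mm and α/2 = 11.7°, tan(α/2) ≈ 0.20709, so f ≈ 14.5485 / 0.41418 ≈ 35.1260 mm.

35.126 mm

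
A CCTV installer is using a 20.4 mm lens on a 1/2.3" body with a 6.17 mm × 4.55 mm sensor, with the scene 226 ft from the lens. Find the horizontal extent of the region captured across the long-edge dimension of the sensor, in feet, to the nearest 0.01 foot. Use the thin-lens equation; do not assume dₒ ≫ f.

68.33 ft

dₒ: 226 ft × 304.8 mm/ft = 68884.80 mm.
Similar triangles through the lens centre give W/dₒ = w/dᵢ; with 1/f = 1/dₒ + 1/dᵢ this gives W = w·(dₒ − f)/f.
W = 6.17 mm × (68884.8 − 20.4) / 20.4 = 6.17 × 3375.7058 ≈ 20828.105 mm = 20828.105/304.8 ft = 68.3337 ft.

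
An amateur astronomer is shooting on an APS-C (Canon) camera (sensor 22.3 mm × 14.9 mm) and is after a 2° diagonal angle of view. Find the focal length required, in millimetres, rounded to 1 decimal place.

Sensor diagonal = √(22.3² + 14.9²) = √719.3000 ≈ 26.8198 mm.
From α = 2·arctan(d/2f) we get f = d / (2·tan(α/2)).
With d = 26.8198 mm and α/2 = 1°, tan(α/2) ≈ 0.01746, so f ≈ 26.8198 / 0.03491 ≈ 768.2518 mm.

768.3 mm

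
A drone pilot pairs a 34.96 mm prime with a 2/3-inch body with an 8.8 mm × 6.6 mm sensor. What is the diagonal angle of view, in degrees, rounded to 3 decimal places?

Sensor diagonal = √(8.8² + 6.6²) = √121.0000 ≈ 11.0000 mm.
Angle of view α = 2·arctan(d/2f) with d = 11.0000 mm and f = 34.96 mm.
d/2f = 0.15732; arctan(0.15732) ≈ 8.9406°, so α ≈ 17.8813°.

17.881°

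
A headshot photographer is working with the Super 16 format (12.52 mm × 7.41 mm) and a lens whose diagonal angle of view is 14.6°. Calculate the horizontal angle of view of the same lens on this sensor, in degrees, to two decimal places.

12.58°

Sensor diagonal = √(12.52² + 7.41²) = √211.6585 ≈ 14.5485 mm.
From the diagonal AOV: f = 14.5485 / (2·tan(7.3°)) = 14.5485 / 0.25621 ≈ 56.7844 mm.
Horizontal AOV = 2·arctan(12.52 / (2 × 56.7844)) = 2·arctan(0.11024) ≈ 12.5820°.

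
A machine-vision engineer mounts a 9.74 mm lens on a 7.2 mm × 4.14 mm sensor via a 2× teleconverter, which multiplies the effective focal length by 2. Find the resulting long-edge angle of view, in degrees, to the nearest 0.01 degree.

20.94°

Effective focal length f = 9.74 × 2 = 19.48 mm.
α = 2·arctan(7.2 / (2 × 19.48)) = 2·arctan(0.18480) ≈ 20.9408°.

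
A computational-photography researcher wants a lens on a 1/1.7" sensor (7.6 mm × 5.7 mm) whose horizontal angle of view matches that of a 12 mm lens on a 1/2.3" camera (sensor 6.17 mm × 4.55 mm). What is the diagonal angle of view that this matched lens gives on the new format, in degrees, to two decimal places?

Equal horizontal AOV ⇒ f₂ = f₁ · 7.6/6.17 = 12 × 1.23177 ≈ 14.7812 mm.
Sensor diagonal = √(7.6² + 5.7²) = √90.2500 ≈ 9.5000 mm.
Diagonal AOV on the new format = 2·arctan(9.5000 / (2 × 14.7812)) = 2·arctan(0.32135) ≈ 35.6300°.

35.63°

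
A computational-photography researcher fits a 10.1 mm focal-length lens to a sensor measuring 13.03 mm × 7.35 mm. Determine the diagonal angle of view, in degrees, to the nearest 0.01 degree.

Sensor diagonal = √(13.03² + 7.35²) = √223.8034 ≈ 14.9601 mm.
Angle of view α = 2·arctan(d/2f) with d = 14.9601 mm and f = 10.1 mm.
d/2f = 0.74060; arctan(0.74060) ≈ 36.5235°, so α ≈ 73.0471°.

73.05°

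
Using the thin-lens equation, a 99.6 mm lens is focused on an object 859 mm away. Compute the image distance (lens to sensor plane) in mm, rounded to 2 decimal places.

112.66 mm

1/dᵢ = 1/f − 1/dₒ = 1/99.6 − 1/859 = 0.0088760 mm⁻¹.
dᵢ = 1/0.0088760 ≈ 112.6632 mm.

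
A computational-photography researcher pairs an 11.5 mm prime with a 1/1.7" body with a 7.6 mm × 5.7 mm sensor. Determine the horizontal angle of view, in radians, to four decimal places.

Angle of view α = 2·arctan(w/2f) with w = 7.6 mm and f = 11.5 mm.
w/2f = 0.33043; arctan(0.33043) ≈ 0.3191 rad, so α ≈ 0.6383 rad.

0.6383 rad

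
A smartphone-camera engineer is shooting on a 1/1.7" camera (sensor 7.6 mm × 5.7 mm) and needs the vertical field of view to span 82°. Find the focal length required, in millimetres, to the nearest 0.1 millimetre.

3.3 mm

From α = 2·arctan(h/2f) we get f = h / (2·tan(α/2)).
With h = 5.7 mm and α/2 = 41°, tan(α/2) ≈ 0.86929, so f ≈ 5.7 / 1.73857 ≈ 3.2785 mm.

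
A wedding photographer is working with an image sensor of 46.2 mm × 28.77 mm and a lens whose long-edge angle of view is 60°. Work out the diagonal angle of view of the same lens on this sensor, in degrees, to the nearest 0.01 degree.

68.44°

From the long-edge AOV: f = 46.2 / (2·tan(30°)) = 46.2 / 1.15470 ≈ 40.0104 mm.
Sensor diagonal = √(46.2² + 28.77²) = √2962.1529 ≈ 54.4257 mm.
Diagonal AOV = 2·arctan(54.4257 / (2 × 40.0104)) = 2·arctan(0.68014) ≈ 68.4427°.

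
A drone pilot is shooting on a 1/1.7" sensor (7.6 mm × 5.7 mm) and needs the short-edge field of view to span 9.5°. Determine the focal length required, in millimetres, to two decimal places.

34.30 mm

From α = 2·arctan(h/2f) we get f = h / (2·tan(α/2)).
With h = 5.7 mm and α/2 = 4.75°, tan(α/2) ≈ 0.08309, so f ≈ 5.7 / 0.16619 ≈ 34.2987 mm.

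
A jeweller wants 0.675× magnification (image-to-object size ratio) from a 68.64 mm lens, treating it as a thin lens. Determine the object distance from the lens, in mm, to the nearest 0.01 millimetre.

With m = dᵢ/dₒ and 1/f = 1/dₒ + 1/dᵢ, substituting dᵢ = m·dₒ gives 1/f = (1 + 1/m)/dₒ, hence dₒ = f·(1 + 1/m).
dₒ = 68.64 × (1 + 1/0.675) = 68.64 × 2.48148 ≈ 170.329 mm.

170.33 mm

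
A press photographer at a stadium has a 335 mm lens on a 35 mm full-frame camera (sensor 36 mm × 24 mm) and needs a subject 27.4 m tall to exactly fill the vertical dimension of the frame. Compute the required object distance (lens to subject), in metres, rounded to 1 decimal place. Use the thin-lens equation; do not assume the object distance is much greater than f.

382.8 m

W: 27.4 m = 27400 mm.
Magnification m = h/W = dᵢ/dₒ; combined with 1/f = 1/dₒ + 1/dᵢ this gives dₒ = f·(1 + W/h).
dₒ = 335 mm × (1 + 27400/24) = 335 × 1142.6667 ≈ 382793.333 mm = 382.793 m.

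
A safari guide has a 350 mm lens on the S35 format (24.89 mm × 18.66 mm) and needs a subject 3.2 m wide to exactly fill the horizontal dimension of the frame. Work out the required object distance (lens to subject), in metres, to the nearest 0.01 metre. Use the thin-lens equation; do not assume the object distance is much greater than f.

W: 3.2 m = 3200 mm.
Magnification m = w/W = dᵢ/dₒ; combined with 1/f = 1/dₒ + 1/dᵢ this gives dₒ = f·(1 + W/w).
dₒ = 350 mm × (1 + 3200/24.89) = 350 × 129.5657 ≈ 45347.991 mm = 45.348 m.

45.35 m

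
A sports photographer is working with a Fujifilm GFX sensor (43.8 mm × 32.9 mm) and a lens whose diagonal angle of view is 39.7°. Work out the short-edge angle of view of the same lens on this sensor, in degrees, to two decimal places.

Sensor diagonal = √(43.8² + 32.9²) = √3000.8500 ≈ 54.7800 mm.
From the diagonal AOV: f = 54.7800 / (2·tan(19.85°)) = 54.7800 / 0.72202 ≈ 75.8709 mm.
Short-edge AOV = 2·arctan(32.9 / (2 × 75.8709)) = 2·arctan(0.21682) ≈ 24.4666°.

24.47°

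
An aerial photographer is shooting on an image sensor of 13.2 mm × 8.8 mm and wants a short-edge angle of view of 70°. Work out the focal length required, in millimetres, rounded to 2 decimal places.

From α = 2·arctan(h/2f) we get f = h / (2·tan(α/2)).
With h = 8.8 mm and α/2 = 35°, tan(α/2) ≈ 0.70021, so f ≈ 8.8 / 1.40042 ≈ 6.2839 mm.

6.28 mm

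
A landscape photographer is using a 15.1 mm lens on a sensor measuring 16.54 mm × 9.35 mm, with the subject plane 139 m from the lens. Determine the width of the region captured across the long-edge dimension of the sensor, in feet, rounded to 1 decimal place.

dₒ: 139 m = 139000 mm.
Similar triangles through the lens centre give W/dₒ = w/dᵢ; with 1/f = 1/dₒ + 1/dᵢ this gives W = w·(dₒ − f)/f.
W = 16.54 mm × (139000 − 15.1) / 15.1 = 16.54 × 9204.2980 ≈ 152239.089 mm = 152239.089/304.8 ft = 499.472 ft.

499.5 ft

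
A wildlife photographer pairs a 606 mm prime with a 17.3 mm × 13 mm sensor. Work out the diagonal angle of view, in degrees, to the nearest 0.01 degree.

2.05°

Sensor diagonal = √(17.3² + 13²) = √468.2900 ≈ 21.6400 mm.
Angle of view α = 2·arctan(d/2f) with d = 21.6400 mm and f = 606 mm.
d/2f = 0.01785; arctan(0.01785) ≈ 1.0229°, so α ≈ 2.0458°.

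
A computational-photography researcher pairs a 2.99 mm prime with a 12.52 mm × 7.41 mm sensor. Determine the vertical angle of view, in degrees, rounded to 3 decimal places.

102.192°

Angle of view α = 2·arctan(h/2f) with h = 7.41 mm and f = 2.99 mm.
h/2f = 1.23913; arctan(1.23913) ≈ 51.0959°, so α ≈ 102.1917°.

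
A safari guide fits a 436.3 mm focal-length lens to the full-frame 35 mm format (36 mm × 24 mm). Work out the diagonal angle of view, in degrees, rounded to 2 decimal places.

Sensor diagonal = √(36² + 24²) = √1872.0000 ≈ 43.2666 mm.
Angle of view α = 2·arctan(d/2f) with d = 43.2666 mm and f = 436.3 mm.
d/2f = 0.04958; arctan(0.04958) ≈ 2.8386°, so α ≈ 5.6772°.

5.68°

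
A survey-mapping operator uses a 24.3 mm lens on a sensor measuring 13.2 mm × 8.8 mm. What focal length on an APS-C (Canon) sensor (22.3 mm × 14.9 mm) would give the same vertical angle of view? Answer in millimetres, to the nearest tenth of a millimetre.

Equal angle of view means equal height/f ratio, so f₂ = f₁ · (height₂/height₁) = 24.3 × 14.9/8.8.
f₂ = 24.3 × 1.69318 ≈ 41.144 mm.

41.1 mm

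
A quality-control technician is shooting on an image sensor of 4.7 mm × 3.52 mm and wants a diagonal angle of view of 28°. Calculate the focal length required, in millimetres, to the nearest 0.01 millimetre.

11.78 mm

Sensor diagonal = √(4.7² + 3.52²) = √34.4804 ≈ 5.8720 mm.
From α = 2·arctan(d/2f) we get f = d / (2·tan(α/2)).
With d = 5.8720 mm and α/2 = 14°, tan(α/2) ≈ 0.24933, so f ≈ 5.8720 / 0.49866 ≈ 11.7757 mm.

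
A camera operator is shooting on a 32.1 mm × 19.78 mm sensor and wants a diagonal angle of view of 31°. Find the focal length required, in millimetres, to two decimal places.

Sensor diagonal = √(32.1² + 19.78²) = √1421.6584 ≈ 37.7049 mm.
From α = 2·arctan(d/2f) we get f = d / (2·tan(α/2)).
With d = 37.7049 mm and α/2 = 15.5°, tan(α/2) ≈ 0.27732, so f ≈ 37.7049 / 0.55465 ≈ 67.9797 mm.

67.98 mm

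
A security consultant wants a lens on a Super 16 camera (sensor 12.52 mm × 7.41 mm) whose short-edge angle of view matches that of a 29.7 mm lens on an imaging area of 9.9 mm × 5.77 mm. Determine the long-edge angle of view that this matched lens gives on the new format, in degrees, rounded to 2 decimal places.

18.64°

Equal short-edge AOV ⇒ f₂ = f₁ · 7.41/5.77 = 29.7 × 1.28423 ≈ 38.1416 mm.
Long-edge AOV on the new format = 2·arctan(12.52 / (2 × 38.1416)) = 2·arctan(0.16413) ≈ 18.6412°.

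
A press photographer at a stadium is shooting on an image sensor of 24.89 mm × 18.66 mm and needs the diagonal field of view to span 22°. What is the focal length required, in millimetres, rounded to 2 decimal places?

80.02 mm

Sensor diagonal = √(24.89² + 18.66²) = √967.7077 ≈ 31.1080 mm.
From α = 2·arctan(d/2f) we get f = d / (2·tan(α/2)).
With d = 31.1080 mm and α/2 = 11°, tan(α/2) ≈ 0.19438, so f ≈ 31.1080 / 0.38876 ≈ 80.0184 mm.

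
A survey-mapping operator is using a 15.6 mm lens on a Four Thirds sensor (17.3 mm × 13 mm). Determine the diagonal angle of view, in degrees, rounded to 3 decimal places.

Sensor diagonal = √(17.3² + 13²) = √468.2900 ≈ 21.6400 mm.
Angle of view α = 2·arctan(d/2f) with d = 21.6400 mm and f = 15.6 mm.
d/2f = 0.69359; arctan(0.69359) ≈ 34.7448°, so α ≈ 69.4896°.

69.490°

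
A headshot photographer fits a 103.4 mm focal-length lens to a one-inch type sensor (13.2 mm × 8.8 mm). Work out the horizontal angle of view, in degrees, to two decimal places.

7.30°

Angle of view α = 2·arctan(w/2f) with w = 13.2 mm and f = 103.4 mm.
w/2f = 0.06383; arctan(0.06383) ≈ 3.6522°, so α ≈ 7.3044°.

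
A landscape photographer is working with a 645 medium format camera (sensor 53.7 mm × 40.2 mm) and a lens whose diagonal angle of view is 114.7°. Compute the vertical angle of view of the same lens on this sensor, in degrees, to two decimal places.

86.17°

Sensor diagonal = √(53.7² + 40.2²) = √4499.7300 ≈ 67.0800 mm.
From the diagonal AOV: f = 67.0800 / (2·tan(57.35°)) = 67.0800 / 3.12131 ≈ 21.4910 mm.
Vertical AOV = 2·arctan(40.2 / (2 × 21.4910)) = 2·arctan(0.93528) ≈ 86.1690°.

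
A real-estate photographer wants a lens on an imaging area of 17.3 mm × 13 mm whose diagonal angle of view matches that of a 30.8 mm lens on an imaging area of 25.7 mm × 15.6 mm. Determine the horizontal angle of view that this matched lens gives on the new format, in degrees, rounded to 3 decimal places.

42.629°

Sensor diagonal = √(25.7² + 15.6²) = √903.8500 ≈ 30.0641 mm.
Sensor diagonal = √(17.3² + 13²) = √468.2900 ≈ 21.6400 mm.
Equal diagonal AOV ⇒ f₂ = f₁ · 21.6400/30.0641 = 30.8 × 0.71980 ≈ 22.1697 mm.
Horizontal AOV on the new format = 2·arctan(17.3 / (2 × 22.1697)) = 2·arctan(0.39017) ≈ 42.6287°.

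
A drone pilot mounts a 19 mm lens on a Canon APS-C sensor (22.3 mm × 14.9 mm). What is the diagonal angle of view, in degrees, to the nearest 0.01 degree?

Sensor diagonal = √(22.3² + 14.9²) = √719.3000 ≈ 26.8198 mm.
Angle of view α = 2·arctan(d/2f) with d = 26.8198 mm and f = 19 mm.
d/2f = 0.70578; arctan(0.70578) ≈ 35.2138°, so α ≈ 70.4276°.

70.43°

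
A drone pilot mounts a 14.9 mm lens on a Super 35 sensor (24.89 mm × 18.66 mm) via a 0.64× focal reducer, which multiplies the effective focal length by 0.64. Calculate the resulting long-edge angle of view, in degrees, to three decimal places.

Effective focal length f = 14.9 × 0.64 = 9.536 mm.
α = 2·arctan(24.89 / (2 × 9.536)) = 2·arctan(1.30505) ≈ 105.0776°.

105.078°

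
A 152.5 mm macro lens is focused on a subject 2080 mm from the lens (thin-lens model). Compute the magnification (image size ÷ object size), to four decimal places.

Thin lens: 1/f = 1/dₒ + 1/dᵢ → 1/dᵢ = 1/152.5 − 1/2080 = 0.0060766 mm⁻¹, so dᵢ ≈ 164.5655 mm.
Magnification m = dᵢ/dₒ = 164.5655/2080 ≈ 0.07912.

0.0791×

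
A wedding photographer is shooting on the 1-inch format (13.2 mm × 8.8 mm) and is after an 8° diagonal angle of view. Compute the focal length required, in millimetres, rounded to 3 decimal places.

113.436 mm

Sensor diagonal = √(13.2² + 8.8²) = √251.6800 ≈ 15.8644 mm.
From α = 2·arctan(d/2f) we get f = d / (2·tan(α/2)).
With d = 15.8644 mm and α/2 = 4°, tan(α/2) ≈ 0.06993, so f ≈ 15.8644 / 0.13985 ≈ 113.4359 mm.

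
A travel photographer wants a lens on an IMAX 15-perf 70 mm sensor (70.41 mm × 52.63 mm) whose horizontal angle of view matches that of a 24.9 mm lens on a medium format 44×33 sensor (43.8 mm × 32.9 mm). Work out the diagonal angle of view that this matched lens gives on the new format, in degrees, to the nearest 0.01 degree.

95.35°

Equal horizontal AOV ⇒ f₂ = f₁ · 70.41/43.8 = 24.9 × 1.60753 ≈ 40.0276 mm.
Sensor diagonal = √(70.41² + 52.63²) = √7727.4850 ≈ 87.9061 mm.
Diagonal AOV on the new format = 2·arctan(87.9061 / (2 × 40.0276)) = 2·arctan(1.09807) ≈ 95.3524°.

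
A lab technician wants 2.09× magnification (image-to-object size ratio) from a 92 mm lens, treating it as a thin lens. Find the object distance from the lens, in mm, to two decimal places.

With m = dᵢ/dₒ and 1/f = 1/dₒ + 1/dᵢ, substituting dᵢ = m·dₒ gives 1/f = (1 + 1/m)/dₒ, hence dₒ = f·(1 + 1/m).
dₒ = 92 × (1 + 1/2.09) = 92 × 1.47847 ≈ 136.019 mm.

136.02 mm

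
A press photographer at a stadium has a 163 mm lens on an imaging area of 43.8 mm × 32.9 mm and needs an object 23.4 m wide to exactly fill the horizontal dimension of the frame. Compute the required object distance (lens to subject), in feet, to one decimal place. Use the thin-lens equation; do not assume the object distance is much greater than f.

W: 23.4 m = 23400 mm.
Magnification m = w/W = dᵢ/dₒ; combined with 1/f = 1/dₒ + 1/dᵢ this gives dₒ = f·(1 + W/w).
dₒ = 163 mm × (1 + 23400/43.8) = 163 × 535.2466 ≈ 87245.192 mm = 87245.192/304.8 ft = 286.238 ft.

286.2 ft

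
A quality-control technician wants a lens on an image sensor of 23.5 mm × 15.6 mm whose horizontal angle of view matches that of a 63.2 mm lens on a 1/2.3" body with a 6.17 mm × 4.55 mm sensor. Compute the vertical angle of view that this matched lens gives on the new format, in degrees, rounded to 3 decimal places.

Equal horizontal AOV ⇒ f₂ = f₁ · 23.5/6.17 = 63.2 × 3.80875 ≈ 240.7131 mm.
Vertical AOV on the new format = 2·arctan(15.6 / (2 × 240.7131)) = 2·arctan(0.03240) ≈ 3.7119°.

3.712°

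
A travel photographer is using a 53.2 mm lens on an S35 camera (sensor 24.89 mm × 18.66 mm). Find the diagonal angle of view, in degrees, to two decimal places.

32.59°

Sensor diagonal = √(24.89² + 18.66²) = √967.7077 ≈ 31.1080 mm.
Angle of view α = 2·arctan(d/2f) with d = 31.1080 mm and f = 53.2 mm.
d/2f = 0.29237; arctan(0.29237) ≈ 16.2973°, so α ≈ 32.5945°.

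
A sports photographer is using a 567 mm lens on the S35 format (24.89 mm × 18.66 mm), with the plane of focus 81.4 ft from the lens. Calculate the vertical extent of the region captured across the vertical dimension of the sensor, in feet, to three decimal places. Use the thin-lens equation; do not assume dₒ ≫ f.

dₒ: 81.4 ft × 304.8 mm/ft = 24810.72 mm.
Similar triangles through the lens centre give W/dₒ = h/dᵢ; with 1/f = 1/dₒ + 1/dᵢ this gives W = h·(dₒ − f)/f.
W = 18.66 mm × (24810.7 − 567) / 567 = 18.66 × 42.7579 ≈ 797.862 mm = 797.862/304.8 ft = 2.61766 ft.

2.618 ft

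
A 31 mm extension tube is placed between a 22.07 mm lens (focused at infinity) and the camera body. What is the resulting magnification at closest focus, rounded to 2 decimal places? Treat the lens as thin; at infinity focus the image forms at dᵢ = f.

The tube moves the image plane from f to f + e, so dᵢ = 22.07 + 31 = 53.07 mm. Focus is achieved when 1/f = 1/dₒ + 1/dᵢ, giving dₒ = 1/(1/f − 1/(f+e)).
Magnification m = dᵢ/dₒ = (f+e)·(1/f − 1/(f+e)) = e/f = 31/22.07 ≈ 1.4046.

1.40×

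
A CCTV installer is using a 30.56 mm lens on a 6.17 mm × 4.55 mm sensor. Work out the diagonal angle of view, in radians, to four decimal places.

0.2496 rad

Sensor diagonal = √(6.17² + 4.55²) = √58.7714 ≈ 7.6663 mm.
Angle of view α = 2·arctan(d/2f) with d = 7.6663 mm and f = 30.56 mm.
d/2f = 0.12543; arctan(0.12543) ≈ 0.1248 rad, so α ≈ 0.2496 rad.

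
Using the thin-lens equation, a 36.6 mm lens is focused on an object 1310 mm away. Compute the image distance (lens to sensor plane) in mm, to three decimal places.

1/dᵢ = 1/f − 1/dₒ = 1/36.6 − 1/1310 = 0.0265590 mm⁻¹.
dᵢ = 1/0.0265590 ≈ 37.6520 mm.

37.652 mm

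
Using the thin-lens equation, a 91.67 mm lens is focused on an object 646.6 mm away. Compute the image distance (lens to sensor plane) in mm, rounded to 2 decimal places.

1/dᵢ = 1/f − 1/dₒ = 1/91.67 − 1/646.6 = 0.0093621 mm⁻¹.
dᵢ = 1/0.0093621 ≈ 106.8132 mm.

106.81 mm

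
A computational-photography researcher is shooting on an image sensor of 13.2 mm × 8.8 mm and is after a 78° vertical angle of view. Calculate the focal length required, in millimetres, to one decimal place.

5.4 mm

From α = 2·arctan(h/2f) we get f = h / (2·tan(α/2)).
With h = 8.8 mm and α/2 = 39°, tan(α/2) ≈ 0.80978, so f ≈ 8.8 / 1.61957 ≈ 5.4335 mm.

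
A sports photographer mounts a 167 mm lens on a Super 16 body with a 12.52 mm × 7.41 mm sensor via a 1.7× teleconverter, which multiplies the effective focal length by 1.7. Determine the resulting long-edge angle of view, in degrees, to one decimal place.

Effective focal length f = 167 × 1.7 = 283.9 mm.
α = 2·arctan(12.52 / (2 × 283.9)) = 2·arctan(0.02205) ≈ 2.5263°.

2.5°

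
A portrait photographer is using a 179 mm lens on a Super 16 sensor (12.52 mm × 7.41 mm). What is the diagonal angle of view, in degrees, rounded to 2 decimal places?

4.65°

Sensor diagonal = √(12.52² + 7.41²) = √211.6585 ≈ 14.5485 mm.
Angle of view α = 2·arctan(d/2f) with d = 14.5485 mm and f = 179 mm.
d/2f = 0.04064; arctan(0.04064) ≈ 2.3271°, so α ≈ 4.6542°.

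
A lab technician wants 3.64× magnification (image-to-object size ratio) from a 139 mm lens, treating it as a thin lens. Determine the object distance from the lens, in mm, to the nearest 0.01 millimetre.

177.19 mm

With m = dᵢ/dₒ and 1/f = 1/dₒ + 1/dᵢ, substituting dᵢ = m·dₒ gives 1/f = (1 + 1/m)/dₒ, hence dₒ = f·(1 + 1/m).
dₒ = 139 × (1 + 1/3.64) = 139 × 1.27473 ≈ 177.187 mm.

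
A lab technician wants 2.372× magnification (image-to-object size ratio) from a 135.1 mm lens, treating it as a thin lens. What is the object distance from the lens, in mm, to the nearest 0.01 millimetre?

With m = dᵢ/dₒ and 1/f = 1/dₒ + 1/dᵢ, substituting dᵢ = m·dₒ gives 1/f = (1 + 1/m)/dₒ, hence dₒ = f·(1 + 1/m).
dₒ = 135.1 × (1 + 1/2.372) = 135.1 × 1.42159 ≈ 192.056 mm.

192.06 mm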